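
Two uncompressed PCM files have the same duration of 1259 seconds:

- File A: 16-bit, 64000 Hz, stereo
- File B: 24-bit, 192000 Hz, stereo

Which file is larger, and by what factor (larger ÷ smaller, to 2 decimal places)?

File B, by a factor of 4.50

File A: 64,000 × 2 × 2 = 256,000 bytes/s.
File B: 192,000 × 3 × 2 = 1,152,000 bytes/s.
File B is larger; ratio = 1,450,368,000 / 322,304,000 = 4.50.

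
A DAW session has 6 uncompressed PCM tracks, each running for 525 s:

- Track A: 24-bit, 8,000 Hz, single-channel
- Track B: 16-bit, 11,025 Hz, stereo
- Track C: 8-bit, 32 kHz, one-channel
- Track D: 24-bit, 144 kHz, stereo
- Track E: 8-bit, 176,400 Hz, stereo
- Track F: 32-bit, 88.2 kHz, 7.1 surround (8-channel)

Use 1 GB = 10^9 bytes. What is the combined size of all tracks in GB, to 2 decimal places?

Track A: 8,000 × 525 × 3 × 1 = 12,600,000 bytes.
Track B: 11,025 × 525 × 2 × 2 = 23,152,500 bytes.
Track C: 32,000 × 525 × 1 × 1 = 16,800,000 bytes.
Track D: 144,000 × 525 × 3 × 2 = 453,600,000 bytes.
Track E: 176,400 × 525 × 1 × 2 = 185,220,000 bytes.
Track F: 88,200 × 525 × 4 × 8 = 1,481,760,000 bytes.
Total = 2,173,132,500 bytes = 2.17 GB.

2.17 GB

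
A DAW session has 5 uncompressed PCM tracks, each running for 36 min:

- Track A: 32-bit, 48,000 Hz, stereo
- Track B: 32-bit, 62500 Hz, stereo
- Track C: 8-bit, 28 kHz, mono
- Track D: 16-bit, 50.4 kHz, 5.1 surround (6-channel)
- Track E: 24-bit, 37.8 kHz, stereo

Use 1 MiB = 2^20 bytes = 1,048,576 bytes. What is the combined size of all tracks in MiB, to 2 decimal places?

36 min = 2,160 s.
Track A: 48,000 × 2,160 × 4 × 2 = 829,440,000 bytes.
Track B: 62,500 × 2,160 × 4 × 2 = 1,080,000,000 bytes.
Track C: 28,000 × 2,160 × 1 × 1 = 60,480,000 bytes.
Track D: 50,400 × 2,160 × 2 × 6 = 1,306,368,000 bytes.
Track E: 37,800 × 2,160 × 3 × 2 = 489,888,000 bytes.
Total = 3,766,176,000 bytes = 3591.71 MiB.

3591.71 MiB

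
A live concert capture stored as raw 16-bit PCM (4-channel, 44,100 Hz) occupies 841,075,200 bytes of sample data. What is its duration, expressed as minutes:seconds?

39:44

Byte rate = 44,100 × 2 × 4 = 352,800 bytes/s.
Duration = 841,075,200 / 352,800 = 2,384 s.
2,384 s = 39:44.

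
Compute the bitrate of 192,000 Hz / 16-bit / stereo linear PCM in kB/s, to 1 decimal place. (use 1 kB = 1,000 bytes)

768.0 kB/s

Bit rate = 192,000 × 16 × 2 = 6,144,000 bits/s.
6,144,000 / 8 = 768,000 B/s = 768.0 kB/s.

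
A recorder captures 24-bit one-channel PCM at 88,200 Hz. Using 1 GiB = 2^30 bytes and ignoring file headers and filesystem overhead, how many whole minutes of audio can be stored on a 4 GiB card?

270 minutes

Uncompressed byte rate = 88,200 × 3 × 1 = 264,600 bytes/s.
Capacity = 4 × 1,073,741,824 = 4,294,967,296 bytes.
4,294,967,296 / 264,600 ≈ 16231.92 s → 270 minutes.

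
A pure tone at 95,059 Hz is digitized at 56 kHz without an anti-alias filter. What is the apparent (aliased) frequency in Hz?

Nyquist = 56,000/2 = 28,000 Hz; 95,059 Hz exceeds it.
Alias = |95,059 − 2×56,000| = |95,059 − 112,000| = 16,941 Hz.

16,941 Hz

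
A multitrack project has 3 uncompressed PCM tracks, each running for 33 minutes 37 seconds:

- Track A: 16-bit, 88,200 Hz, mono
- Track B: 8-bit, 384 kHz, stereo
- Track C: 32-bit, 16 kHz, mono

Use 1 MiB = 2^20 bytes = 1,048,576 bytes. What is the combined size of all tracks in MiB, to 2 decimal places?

33 minutes 37 seconds = 2,017 s.
Track A: 88,200 × 2,017 × 2 × 1 = 355,798,800 bytes.
Track B: 384,000 × 2,017 × 1 × 2 = 1,549,056,000 bytes.
Track C: 16,000 × 2,017 × 4 × 1 = 129,088,000 bytes.
Total = 2,033,942,800 bytes = 1939.72 MiB.

1939.72 MiB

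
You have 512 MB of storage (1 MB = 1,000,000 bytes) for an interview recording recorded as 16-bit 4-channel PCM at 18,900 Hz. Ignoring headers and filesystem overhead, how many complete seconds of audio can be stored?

3,386 seconds

Uncompressed byte rate = 18,900 × 2 × 4 = 151,200 bytes/s.
Capacity = 512 × 1,000,000 = 512,000,000 bytes.
512,000,000 / 151,200 ≈ 3386.24 s → 3,386 seconds.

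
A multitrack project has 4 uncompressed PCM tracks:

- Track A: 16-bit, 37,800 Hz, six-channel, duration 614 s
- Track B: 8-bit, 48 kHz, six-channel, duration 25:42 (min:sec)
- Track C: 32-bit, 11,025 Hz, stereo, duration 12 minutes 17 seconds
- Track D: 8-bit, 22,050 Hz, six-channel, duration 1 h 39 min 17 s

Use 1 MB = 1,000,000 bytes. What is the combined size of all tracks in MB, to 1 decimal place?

Track A: 37,800 × 614 × 2 × 6 = 278,510,400 bytes.
Track B: 25:42 (min:sec) = 1,542 s; 48,000 × 1,542 × 1 × 6 = 444,096,000 bytes.
Track C: 12 minutes 17 seconds = 737 s; 11,025 × 737 × 4 × 2 = 65,003,400 bytes.
Track D: 1 h 39 min 17 s = 5,957 s; 22,050 × 5,957 × 1 × 6 = 788,111,100 bytes.
Total = 1,575,720,900 bytes = 1575.7 MB.

1575.7 MB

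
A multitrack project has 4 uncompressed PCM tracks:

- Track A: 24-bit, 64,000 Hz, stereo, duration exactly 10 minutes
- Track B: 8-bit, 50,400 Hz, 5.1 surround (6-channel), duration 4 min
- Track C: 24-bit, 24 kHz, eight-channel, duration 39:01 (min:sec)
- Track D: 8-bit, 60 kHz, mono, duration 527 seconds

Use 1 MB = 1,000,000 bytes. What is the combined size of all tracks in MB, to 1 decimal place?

1683.0 MB

Track A: exactly 10 minutes = 600 s; 64,000 × 600 × 3 × 2 = 230,400,000 bytes.
Track B: 4 min = 240 s; 50,400 × 240 × 1 × 6 = 72,576,000 bytes.
Track C: 39:01 (min:sec) = 2,341 s; 24,000 × 2,341 × 3 × 8 = 1,348,416,000 bytes.
Track D: 60,000 × 527 × 1 × 1 = 31,620,000 bytes.
Total = 1,683,012,000 bytes = 1683.0 MB.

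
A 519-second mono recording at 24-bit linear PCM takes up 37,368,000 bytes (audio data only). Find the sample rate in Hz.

24,000 Hz

Bytes = sample_rate × seconds × bytes_per_sample × channels.
sample_rate = 37,368,000 / (519 × 3 × 1) = 37,368,000 / 1,557 = 24,000 Hz.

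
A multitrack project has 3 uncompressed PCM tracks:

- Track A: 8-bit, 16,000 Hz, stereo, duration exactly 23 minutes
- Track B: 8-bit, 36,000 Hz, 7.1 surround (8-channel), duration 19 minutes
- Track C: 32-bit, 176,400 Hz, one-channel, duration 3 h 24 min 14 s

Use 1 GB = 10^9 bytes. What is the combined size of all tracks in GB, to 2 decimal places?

9.02 GB

Track A: exactly 23 minutes = 1,380 s; 16,000 × 1,380 × 1 × 2 = 44,160,000 bytes.
Track B: 19 minutes = 1,140 s; 36,000 × 1,140 × 1 × 8 = 328,320,000 bytes.
Track C: 3 h 24 min 14 s = 12,254 s; 176,400 × 12,254 × 4 × 1 = 8,646,422,400 bytes.
Total = 9,018,902,400 bytes = 9.02 GB.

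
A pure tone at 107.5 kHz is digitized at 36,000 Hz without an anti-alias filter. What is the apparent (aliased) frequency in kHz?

Nyquist = 36,000/2 = 18,000 Hz; 107,500 Hz exceeds it.
Alias = |107,500 − 3×36,000| = |107,500 − 108,000| = 500 Hz = 0.5 kHz.

0.5 kHz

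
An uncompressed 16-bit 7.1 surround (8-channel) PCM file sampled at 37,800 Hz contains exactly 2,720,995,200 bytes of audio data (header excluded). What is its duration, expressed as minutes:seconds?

74:59

Byte rate = 37,800 × 2 × 8 = 604,800 bytes/s.
Duration = 2,720,995,200 / 604,800 = 4,499 s.
4,499 s = 74:59.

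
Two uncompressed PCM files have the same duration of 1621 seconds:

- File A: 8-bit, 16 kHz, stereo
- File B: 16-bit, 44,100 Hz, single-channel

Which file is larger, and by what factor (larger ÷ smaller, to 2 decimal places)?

File B, by a factor of 2.76

File A: 16,000 × 1 × 2 = 32,000 bytes/s.
File B: 44,100 × 2 × 1 = 88,200 bytes/s.
File B is larger; ratio = 142,972,200 / 51,872,000 = 2.76.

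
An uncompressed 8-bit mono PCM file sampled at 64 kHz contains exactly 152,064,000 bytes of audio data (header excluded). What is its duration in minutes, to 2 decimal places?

Byte rate = 64,000 × 1 × 1 = 64,000 bytes/s.
Duration = 152,064,000 / 64,000 = 2,376 s.
2,376 s / 60 = 39.60 minutes.

39.60 minutes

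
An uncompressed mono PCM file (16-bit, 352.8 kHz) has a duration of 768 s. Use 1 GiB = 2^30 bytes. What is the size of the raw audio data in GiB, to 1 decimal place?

0.5 GiB

Bytes = 352,800 samples/s × 768 s × 2 bytes/sample × 1 ch = 541,900,800 bytes.
541,900,800 / 1,073,741,824 = 0.5 GiB.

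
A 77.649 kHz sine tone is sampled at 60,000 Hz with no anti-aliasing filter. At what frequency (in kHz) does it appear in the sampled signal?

Nyquist = 60,000/2 = 30,000 Hz; 77,649 Hz exceeds it.
Alias = |77,649 − 1×60,000| = |77,649 − 60,000| = 17,649 Hz = 17.649 kHz.

17.649 kHz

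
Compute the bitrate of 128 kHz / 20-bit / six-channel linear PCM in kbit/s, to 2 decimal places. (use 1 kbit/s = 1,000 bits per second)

Bit rate = 128,000 × 20 × 6 = 15,360,000 bits/s.
= 15360.00 kbit/s.

15360.00 kbit/s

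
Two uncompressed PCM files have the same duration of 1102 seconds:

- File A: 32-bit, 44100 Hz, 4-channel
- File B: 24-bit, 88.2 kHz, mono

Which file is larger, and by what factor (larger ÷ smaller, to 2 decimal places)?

File A: 44,100 × 4 × 4 = 705,600 bytes/s.
File B: 88,200 × 3 × 1 = 264,600 bytes/s.
File A is larger; ratio = 777,571,200 / 291,589,200 = 2.67.

File A, by a factor of 2.67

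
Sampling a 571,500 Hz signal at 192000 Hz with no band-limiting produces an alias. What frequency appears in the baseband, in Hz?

Nyquist = 192,000/2 = 96,000 Hz; 571,500 Hz exceeds it.
Alias = |571,500 − 3×192,000| = |571,500 − 576,000| = 4,500 Hz.

4,500 Hz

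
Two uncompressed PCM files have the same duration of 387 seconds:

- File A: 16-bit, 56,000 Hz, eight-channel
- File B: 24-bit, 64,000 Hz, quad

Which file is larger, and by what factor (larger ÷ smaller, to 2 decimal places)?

File A: 56,000 × 2 × 8 = 896,000 bytes/s.
File B: 64,000 × 3 × 4 = 768,000 bytes/s.
File A is larger; ratio = 346,752,000 / 297,216,000 = 1.17.

File A, by a factor of 1.17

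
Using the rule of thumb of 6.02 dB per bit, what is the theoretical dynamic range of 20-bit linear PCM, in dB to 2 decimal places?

120.40 dB

20 × 6.02 = 120.40 dB.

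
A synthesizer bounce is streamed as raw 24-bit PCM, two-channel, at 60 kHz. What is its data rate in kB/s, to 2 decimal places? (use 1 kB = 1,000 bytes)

360.00 kB/s

Bit rate = 60,000 × 24 × 2 = 2,880,000 bits/s.
2,880,000 / 8 = 360,000 B/s = 360.00 kB/s.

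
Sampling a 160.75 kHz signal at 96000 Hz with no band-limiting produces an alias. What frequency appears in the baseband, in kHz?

31.25 kHz

Nyquist = 96,000/2 = 48,000 Hz; 160,750 Hz exceeds it.
Alias = |160,750 − 2×96,000| = |160,750 − 192,000| = 31,250 Hz = 31.25 kHz.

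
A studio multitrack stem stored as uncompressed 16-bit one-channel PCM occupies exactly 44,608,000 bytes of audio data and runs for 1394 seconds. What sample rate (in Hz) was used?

16,000 Hz

Bytes = sample_rate × seconds × bytes_per_sample × channels.
sample_rate = 44,608,000 / (1,394 × 2 × 1) = 44,608,000 / 2,788 = 16,000 Hz.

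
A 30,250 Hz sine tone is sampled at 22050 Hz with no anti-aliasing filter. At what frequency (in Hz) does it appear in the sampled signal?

Nyquist = 22,050/2 = 11,025 Hz; 30,250 Hz exceeds it.
Alias = |30,250 − 1×22,050| = |30,250 − 22,050| = 8,200 Hz.

8,200 Hz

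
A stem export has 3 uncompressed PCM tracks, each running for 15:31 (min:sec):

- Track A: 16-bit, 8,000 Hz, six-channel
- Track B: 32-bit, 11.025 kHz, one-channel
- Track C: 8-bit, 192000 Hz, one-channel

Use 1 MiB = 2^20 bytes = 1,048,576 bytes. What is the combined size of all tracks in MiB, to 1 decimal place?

15:31 (min:sec) = 931 s.
Track A: 8,000 × 931 × 2 × 6 = 89,376,000 bytes.
Track B: 11,025 × 931 × 4 × 1 = 41,057,100 bytes.
Track C: 192,000 × 931 × 1 × 1 = 178,752,000 bytes.
Total = 309,185,100 bytes = 294.9 MiB.

294.9 MiB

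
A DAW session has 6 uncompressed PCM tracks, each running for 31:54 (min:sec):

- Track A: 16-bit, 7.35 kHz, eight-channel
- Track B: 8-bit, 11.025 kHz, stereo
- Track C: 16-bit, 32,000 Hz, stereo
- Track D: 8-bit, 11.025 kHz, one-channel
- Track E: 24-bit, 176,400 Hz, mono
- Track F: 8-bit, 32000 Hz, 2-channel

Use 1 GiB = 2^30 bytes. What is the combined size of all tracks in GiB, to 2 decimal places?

31:54 (min:sec) = 1,914 s.
Track A: 7,350 × 1,914 × 2 × 8 = 225,086,400 bytes.
Track B: 11,025 × 1,914 × 1 × 2 = 42,203,700 bytes.
Track C: 32,000 × 1,914 × 2 × 2 = 244,992,000 bytes.
Track D: 11,025 × 1,914 × 1 × 1 = 21,101,850 bytes.
Track E: 176,400 × 1,914 × 3 × 1 = 1,012,888,800 bytes.
Track F: 32,000 × 1,914 × 1 × 2 = 122,496,000 bytes.
Total = 1,668,768,750 bytes = 1.55 GiB.

1.55 GiB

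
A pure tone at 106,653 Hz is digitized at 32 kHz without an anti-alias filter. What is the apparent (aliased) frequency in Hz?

Nyquist = 32,000/2 = 16,000 Hz; 106,653 Hz exceeds it.
Alias = |106,653 − 3×32,000| = |106,653 − 96,000| = 10,653 Hz.

10,653 Hz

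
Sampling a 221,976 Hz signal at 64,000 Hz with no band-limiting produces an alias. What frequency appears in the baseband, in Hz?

Nyquist = 64,000/2 = 32,000 Hz; 221,976 Hz exceeds it.
Alias = |221,976 − 3×64,000| = |221,976 − 192,000| = 29,976 Hz.

29,976 Hz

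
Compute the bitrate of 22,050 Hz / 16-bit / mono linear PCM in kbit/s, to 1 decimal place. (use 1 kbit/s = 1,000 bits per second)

352.8 kbit/s

Bit rate = 22,050 × 16 × 1 = 352,800 bits/s.
= 352.8 kbit/s.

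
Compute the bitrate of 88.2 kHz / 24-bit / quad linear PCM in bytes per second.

Bit rate = 88,200 × 24 × 4 = 8,467,200 bits/s.
8,467,200 / 8 = 1,058,400 bytes/s.

1,058,400 bytes/s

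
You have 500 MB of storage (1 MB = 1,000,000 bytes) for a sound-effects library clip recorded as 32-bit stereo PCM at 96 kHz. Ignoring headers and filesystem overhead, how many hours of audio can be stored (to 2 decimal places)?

Uncompressed byte rate = 96,000 × 4 × 2 = 768,000 bytes/s.
Capacity = 500 × 1,000,000 = 500,000,000 bytes.
500,000,000 / 768,000 ≈ 651.04 s → 0.18 hours.

0.18 hours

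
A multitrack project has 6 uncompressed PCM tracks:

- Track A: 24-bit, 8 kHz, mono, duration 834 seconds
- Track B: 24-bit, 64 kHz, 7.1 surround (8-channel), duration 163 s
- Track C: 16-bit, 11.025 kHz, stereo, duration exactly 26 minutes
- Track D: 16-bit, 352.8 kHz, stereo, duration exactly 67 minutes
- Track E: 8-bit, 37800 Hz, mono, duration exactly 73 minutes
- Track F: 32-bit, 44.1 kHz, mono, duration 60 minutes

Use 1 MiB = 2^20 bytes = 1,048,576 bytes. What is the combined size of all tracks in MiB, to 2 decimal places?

Track A: 8,000 × 834 × 3 × 1 = 20,016,000 bytes.
Track B: 64,000 × 163 × 3 × 8 = 250,368,000 bytes.
Track C: exactly 26 minutes = 1,560 s; 11,025 × 1,560 × 2 × 2 = 68,796,000 bytes.
Track D: exactly 67 minutes = 4,020 s; 352,800 × 4,020 × 2 × 2 = 5,673,024,000 bytes.
Track E: exactly 73 minutes = 4,380 s; 37,800 × 4,380 × 1 × 1 = 165,564,000 bytes.
Track F: 60 minutes = 3,600 s; 44,100 × 3,600 × 4 × 1 = 635,040,000 bytes.
Total = 6,812,808,000 bytes = 6497.20 MiB.

6497.20 MiB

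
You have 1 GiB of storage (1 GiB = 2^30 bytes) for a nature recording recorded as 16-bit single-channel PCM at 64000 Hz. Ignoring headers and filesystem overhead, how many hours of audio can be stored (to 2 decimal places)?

2.33 hours

Uncompressed byte rate = 64,000 × 2 × 1 = 128,000 bytes/s.
Capacity = 1 × 1,073,741,824 = 1,073,741,824 bytes.
1,073,741,824 / 128,000 ≈ 8388.61 s → 2.33 hours.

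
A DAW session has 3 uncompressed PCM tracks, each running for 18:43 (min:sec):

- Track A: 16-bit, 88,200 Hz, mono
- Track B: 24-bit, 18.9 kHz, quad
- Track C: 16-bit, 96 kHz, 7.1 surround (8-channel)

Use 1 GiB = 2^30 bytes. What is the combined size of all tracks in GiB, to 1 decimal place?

2.0 GiB

18:43 (min:sec) = 1,123 s.
Track A: 88,200 × 1,123 × 2 × 1 = 198,097,200 bytes.
Track B: 18,900 × 1,123 × 3 × 4 = 254,696,400 bytes.
Track C: 96,000 × 1,123 × 2 × 8 = 1,724,928,000 bytes.
Total = 2,177,721,600 bytes = 2.0 GiB.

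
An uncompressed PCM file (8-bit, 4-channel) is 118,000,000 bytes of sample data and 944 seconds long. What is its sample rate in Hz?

31,250 Hz

Bytes = sample_rate × seconds × bytes_per_sample × channels.
sample_rate = 118,000,000 / (944 × 1 × 4) = 118,000,000 / 3,776 = 31,250 Hz.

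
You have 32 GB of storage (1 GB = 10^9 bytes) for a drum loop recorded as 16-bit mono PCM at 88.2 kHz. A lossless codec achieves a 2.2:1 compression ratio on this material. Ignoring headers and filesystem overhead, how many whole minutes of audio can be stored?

6,651 minutes

Uncompressed byte rate = 88,200 × 2 × 1 = 176,400 bytes/s.
After 2.2:1 compression, effective rate ≈ 80181.82 bytes/s.
Capacity = 32 × 1,000,000,000 = 32,000,000,000 bytes.
32,000,000,000 / effective rate ≈ 399092.97 s → 6,651 minutes.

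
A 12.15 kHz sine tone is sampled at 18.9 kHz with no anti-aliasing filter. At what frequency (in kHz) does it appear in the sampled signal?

Nyquist = 18,900/2 = 9,450 Hz; 12,150 Hz exceeds it.
Alias = |12,150 − 1×18,900| = |12,150 − 18,900| = 6,750 Hz = 6.75 kHz.

6.75 kHz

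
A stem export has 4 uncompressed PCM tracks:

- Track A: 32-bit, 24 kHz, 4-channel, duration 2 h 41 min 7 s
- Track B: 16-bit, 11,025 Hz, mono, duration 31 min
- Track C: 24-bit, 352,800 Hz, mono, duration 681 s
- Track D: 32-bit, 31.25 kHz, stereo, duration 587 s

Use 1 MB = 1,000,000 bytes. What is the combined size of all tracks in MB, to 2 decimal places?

4620.66 MB

Track A: 2 h 41 min 7 s = 9,667 s; 24,000 × 9,667 × 4 × 4 = 3,712,128,000 bytes.
Track B: 31 min = 1,860 s; 11,025 × 1,860 × 2 × 1 = 41,013,000 bytes.
Track C: 352,800 × 681 × 3 × 1 = 720,770,400 bytes.
Track D: 31,250 × 587 × 4 × 2 = 146,750,000 bytes.
Total = 4,620,661,400 bytes = 4620.66 MB.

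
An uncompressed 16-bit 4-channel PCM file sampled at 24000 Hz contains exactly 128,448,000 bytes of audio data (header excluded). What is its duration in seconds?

669 seconds

Byte rate = 24,000 × 2 × 4 = 192,000 bytes/s.
Duration = 128,448,000 / 192,000 = 669 s.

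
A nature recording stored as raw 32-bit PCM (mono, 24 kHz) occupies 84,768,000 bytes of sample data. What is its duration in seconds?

Byte rate = 24,000 × 4 × 1 = 96,000 bytes/s.
Duration = 84,768,000 / 96,000 = 883 s.

883 seconds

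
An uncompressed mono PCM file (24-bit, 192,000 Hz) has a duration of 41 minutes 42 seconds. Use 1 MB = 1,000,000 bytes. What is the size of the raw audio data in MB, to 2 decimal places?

1441.15 MB

Duration = 41 minutes 42 seconds = 2,502 s.
Bytes = 192,000 samples/s × 2,502 s × 3 bytes/sample × 1 ch = 1,441,152,000 bytes.
1,441,152,000 / 1,000,000 = 1441.15 MB.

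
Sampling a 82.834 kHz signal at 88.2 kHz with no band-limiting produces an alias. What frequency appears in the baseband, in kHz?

Nyquist = 88,200/2 = 44,100 Hz; 82,834 Hz exceeds it.
Alias = |82,834 − 1×88,200| = |82,834 − 88,200| = 5,366 Hz = 5.366 kHz.

5.366 kHz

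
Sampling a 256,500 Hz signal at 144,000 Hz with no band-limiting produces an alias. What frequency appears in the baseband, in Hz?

31,500 Hz

Nyquist = 144,000/2 = 72,000 Hz; 256,500 Hz exceeds it.
Alias = |256,500 − 2×144,000| = |256,500 − 288,000| = 31,500 Hz.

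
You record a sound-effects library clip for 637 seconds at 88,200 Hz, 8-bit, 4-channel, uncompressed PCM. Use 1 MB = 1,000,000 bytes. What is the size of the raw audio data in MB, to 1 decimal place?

Bytes = 88,200 samples/s × 637 s × 1 bytes/sample × 4 ch = 224,733,600 bytes.
224,733,600 / 1,000,000 = 224.7 MB.

224.7 MB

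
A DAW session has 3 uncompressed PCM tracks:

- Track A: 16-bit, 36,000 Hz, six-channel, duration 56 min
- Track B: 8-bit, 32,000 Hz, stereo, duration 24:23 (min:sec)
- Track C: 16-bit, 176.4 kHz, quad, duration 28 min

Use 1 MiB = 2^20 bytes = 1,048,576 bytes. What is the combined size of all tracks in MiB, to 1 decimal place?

3734.6 MiB

Track A: 56 min = 3,360 s; 36,000 × 3,360 × 2 × 6 = 1,451,520,000 bytes.
Track B: 24:23 (min:sec) = 1,463 s; 32,000 × 1,463 × 1 × 2 = 93,632,000 bytes.
Track C: 28 min = 1,680 s; 176,400 × 1,680 × 2 × 4 = 2,370,816,000 bytes.
Total = 3,915,968,000 bytes = 3734.6 MiB.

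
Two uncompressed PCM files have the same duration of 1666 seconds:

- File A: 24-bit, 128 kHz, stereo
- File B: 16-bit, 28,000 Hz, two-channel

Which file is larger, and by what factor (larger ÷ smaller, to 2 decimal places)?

File A: 128,000 × 3 × 2 = 768,000 bytes/s.
File B: 28,000 × 2 × 2 = 112,000 bytes/s.
File A is larger; ratio = 1,279,488,000 / 186,592,000 = 6.86.

File A, by a factor of 6.86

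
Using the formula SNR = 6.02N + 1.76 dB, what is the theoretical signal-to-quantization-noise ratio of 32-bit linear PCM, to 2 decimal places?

6.02 × 32 + 1.76 = 194.40 dB.

194.40 dB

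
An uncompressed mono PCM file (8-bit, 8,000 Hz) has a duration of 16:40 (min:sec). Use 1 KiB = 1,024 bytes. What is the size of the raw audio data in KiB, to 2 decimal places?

7812.50 KiB

Duration = 16:40 (min:sec) = 1,000 s.
Bytes = 8,000 samples/s × 1,000 s × 1 bytes/sample × 1 ch = 8,000,000 bytes.
8,000,000 / 1,024 = 7812.50 KiB.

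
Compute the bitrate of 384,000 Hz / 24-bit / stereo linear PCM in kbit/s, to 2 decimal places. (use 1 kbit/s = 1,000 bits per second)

18432.00 kbit/s

Bit rate = 384,000 × 24 × 2 = 18,432,000 bits/s.
= 18432.00 kbit/s.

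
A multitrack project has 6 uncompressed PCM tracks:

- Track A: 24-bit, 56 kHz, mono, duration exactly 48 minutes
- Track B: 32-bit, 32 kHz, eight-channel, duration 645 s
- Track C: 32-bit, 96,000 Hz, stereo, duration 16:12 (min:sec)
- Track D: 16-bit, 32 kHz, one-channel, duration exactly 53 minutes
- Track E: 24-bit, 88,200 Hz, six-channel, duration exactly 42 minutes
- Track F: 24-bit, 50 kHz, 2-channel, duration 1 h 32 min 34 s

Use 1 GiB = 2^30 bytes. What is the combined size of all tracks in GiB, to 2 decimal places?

Track A: exactly 48 minutes = 2,880 s; 56,000 × 2,880 × 3 × 1 = 483,840,000 bytes.
Track B: 32,000 × 645 × 4 × 8 = 660,480,000 bytes.
Track C: 16:12 (min:sec) = 972 s; 96,000 × 972 × 4 × 2 = 746,496,000 bytes.
Track D: exactly 53 minutes = 3,180 s; 32,000 × 3,180 × 2 × 1 = 203,520,000 bytes.
Track E: exactly 42 minutes = 2,520 s; 88,200 × 2,520 × 3 × 6 = 4,000,752,000 bytes.
Track F: 1 h 32 min 34 s = 5,554 s; 50,000 × 5,554 × 3 × 2 = 1,666,200,000 bytes.
Total = 7,761,288,000 bytes = 7.23 GiB.

7.23 GiB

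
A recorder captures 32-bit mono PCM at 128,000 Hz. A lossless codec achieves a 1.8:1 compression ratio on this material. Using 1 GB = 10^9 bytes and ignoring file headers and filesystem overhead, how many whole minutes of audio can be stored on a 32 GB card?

1,875 minutes

Uncompressed byte rate = 128,000 × 4 × 1 = 512,000 bytes/s.
After 1.8:1 compression, effective rate ≈ 284444.44 bytes/s.
Capacity = 32 × 1,000,000,000 = 32,000,000,000 bytes.
32,000,000,000 / effective rate ≈ 112500 s → 1,875 minutes.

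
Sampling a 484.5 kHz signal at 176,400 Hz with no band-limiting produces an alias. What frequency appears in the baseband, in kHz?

Nyquist = 176,400/2 = 88,200 Hz; 484,500 Hz exceeds it.
Alias = |484,500 − 3×176,400| = |484,500 − 529,200| = 44,700 Hz = 44.7 kHz.

44.7 kHz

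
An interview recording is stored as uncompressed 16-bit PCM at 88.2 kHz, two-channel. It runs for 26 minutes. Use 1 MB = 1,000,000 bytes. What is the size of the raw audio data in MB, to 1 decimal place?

550.4 MB

Duration = 26 minutes = 1,560 s.
Bytes = 88,200 samples/s × 1,560 s × 2 bytes/sample × 2 ch = 550,368,000 bytes.
550,368,000 / 1,000,000 = 550.4 MB.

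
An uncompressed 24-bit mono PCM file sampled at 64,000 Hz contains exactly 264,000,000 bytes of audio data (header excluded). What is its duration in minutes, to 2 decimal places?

22.92 minutes

Byte rate = 64,000 × 3 × 1 = 192,000 bytes/s.
Duration = 264,000,000 / 192,000 = 1,375 s.
1,375 s / 60 = 22.92 minutes.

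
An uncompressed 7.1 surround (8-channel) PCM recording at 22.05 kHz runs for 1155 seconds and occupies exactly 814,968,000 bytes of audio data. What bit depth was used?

Bytes per sample = 814,968,000 / (22,050 × 1,155 × 8) = 814,968,000 / 203,742,000 = 4.
Bit depth = 4 × 8 = 32 bits.

32 bits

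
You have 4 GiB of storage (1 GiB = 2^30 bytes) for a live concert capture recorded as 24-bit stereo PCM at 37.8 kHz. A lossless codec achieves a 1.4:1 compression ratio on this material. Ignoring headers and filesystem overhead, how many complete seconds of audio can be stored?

Uncompressed byte rate = 37,800 × 3 × 2 = 226,800 bytes/s.
After 1.4:1 compression, effective rate ≈ 162000 bytes/s.
Capacity = 4 × 1,073,741,824 = 4,294,967,296 bytes.
4,294,967,296 / effective rate ≈ 26512.14 s → 26,512 seconds.

26,512 seconds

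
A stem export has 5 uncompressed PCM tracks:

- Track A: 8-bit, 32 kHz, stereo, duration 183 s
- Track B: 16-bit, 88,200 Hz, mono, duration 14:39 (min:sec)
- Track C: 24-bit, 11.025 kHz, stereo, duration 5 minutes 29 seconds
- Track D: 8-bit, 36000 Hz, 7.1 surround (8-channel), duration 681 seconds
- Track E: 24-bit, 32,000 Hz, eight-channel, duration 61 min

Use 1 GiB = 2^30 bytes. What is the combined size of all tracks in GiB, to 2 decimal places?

Track A: 32,000 × 183 × 1 × 2 = 11,712,000 bytes.
Track B: 14:39 (min:sec) = 879 s; 88,200 × 879 × 2 × 1 = 155,055,600 bytes.
Track C: 5 minutes 29 seconds = 329 s; 11,025 × 329 × 3 × 2 = 21,763,350 bytes.
Track D: 36,000 × 681 × 1 × 8 = 196,128,000 bytes.
Track E: 61 min = 3,660 s; 32,000 × 3,660 × 3 × 8 = 2,810,880,000 bytes.
Total = 3,195,538,950 bytes = 2.98 GiB.

2.98 GiB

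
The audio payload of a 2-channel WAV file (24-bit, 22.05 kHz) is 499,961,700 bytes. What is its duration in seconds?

3,779 seconds

Byte rate = 22,050 × 3 × 2 = 132,300 bytes/s.
Duration = 499,961,700 / 132,300 = 3,779 s.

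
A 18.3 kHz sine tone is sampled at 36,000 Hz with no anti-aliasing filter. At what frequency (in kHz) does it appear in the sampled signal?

Nyquist = 36,000/2 = 18,000 Hz; 18,300 Hz exceeds it.
Alias = |18,300 − 1×36,000| = |18,300 − 36,000| = 17,700 Hz = 17.7 kHz.

17.7 kHz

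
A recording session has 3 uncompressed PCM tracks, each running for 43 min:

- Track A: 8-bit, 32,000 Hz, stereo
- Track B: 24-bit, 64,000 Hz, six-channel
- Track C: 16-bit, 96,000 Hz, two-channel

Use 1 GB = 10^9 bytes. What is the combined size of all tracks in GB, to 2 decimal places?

4.13 GB

43 min = 2,580 s.
Track A: 32,000 × 2,580 × 1 × 2 = 165,120,000 bytes.
Track B: 64,000 × 2,580 × 3 × 6 = 2,972,160,000 bytes.
Track C: 96,000 × 2,580 × 2 × 2 = 990,720,000 bytes.
Total = 4,128,000,000 bytes = 4.13 GB.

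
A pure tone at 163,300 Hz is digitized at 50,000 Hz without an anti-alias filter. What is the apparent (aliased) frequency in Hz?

13,300 Hz

Nyquist = 50,000/2 = 25,000 Hz; 163,300 Hz exceeds it.
Alias = |163,300 − 3×50,000| = |163,300 − 150,000| = 13,300 Hz.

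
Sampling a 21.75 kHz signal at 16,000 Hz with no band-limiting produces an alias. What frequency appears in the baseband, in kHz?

5.75 kHz

Nyquist = 16,000/2 = 8,000 Hz; 21,750 Hz exceeds it.
Alias = |21,750 − 1×16,000| = |21,750 − 16,000| = 5,750 Hz = 5.75 kHz.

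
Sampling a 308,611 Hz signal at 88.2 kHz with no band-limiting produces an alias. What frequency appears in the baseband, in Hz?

Nyquist = 88,200/2 = 44,100 Hz; 308,611 Hz exceeds it.
Alias = |308,611 − 3×88,200| = |308,611 − 264,600| = 44,011 Hz.

44,011 Hz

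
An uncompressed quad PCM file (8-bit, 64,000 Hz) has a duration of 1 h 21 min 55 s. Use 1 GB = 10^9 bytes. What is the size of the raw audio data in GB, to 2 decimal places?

Duration = 1 h 21 min 55 s = 4,915 s.
Bytes = 64,000 samples/s × 4,915 s × 1 bytes/sample × 4 ch = 1,258,240,000 bytes.
1,258,240,000 / 1,000,000,000 = 1.26 GB.

1.26 GB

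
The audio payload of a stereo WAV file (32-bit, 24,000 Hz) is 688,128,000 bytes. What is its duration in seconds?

Byte rate = 24,000 × 4 × 2 = 192,000 bytes/s.
Duration = 688,128,000 / 192,000 = 3,584 s.

3,584 seconds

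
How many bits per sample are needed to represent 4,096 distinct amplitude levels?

12 bits

log2(4,096) = 12.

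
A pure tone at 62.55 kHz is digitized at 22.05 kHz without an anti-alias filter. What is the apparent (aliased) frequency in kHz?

Nyquist = 22,050/2 = 11,025 Hz; 62,550 Hz exceeds it.
Alias = |62,550 − 3×22,050| = |62,550 − 66,150| = 3,600 Hz = 3.6 kHz.

3.6 kHz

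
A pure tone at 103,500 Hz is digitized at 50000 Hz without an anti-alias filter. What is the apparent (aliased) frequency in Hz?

Nyquist = 50,000/2 = 25,000 Hz; 103,500 Hz exceeds it.
Alias = |103,500 − 2×50,000| = |103,500 − 100,000| = 3,500 Hz.

3,500 Hz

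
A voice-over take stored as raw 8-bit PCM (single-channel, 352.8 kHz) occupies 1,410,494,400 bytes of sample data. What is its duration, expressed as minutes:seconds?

66:38

Byte rate = 352,800 × 1 × 1 = 352,800 bytes/s.
Duration = 1,410,494,400 / 352,800 = 3,998 s.
3,998 s = 66:38.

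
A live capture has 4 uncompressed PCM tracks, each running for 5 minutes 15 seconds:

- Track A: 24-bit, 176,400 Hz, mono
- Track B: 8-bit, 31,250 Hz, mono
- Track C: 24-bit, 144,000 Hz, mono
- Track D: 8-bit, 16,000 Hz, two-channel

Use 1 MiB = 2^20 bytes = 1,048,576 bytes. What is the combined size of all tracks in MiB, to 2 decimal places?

307.75 MiB

5 minutes 15 seconds = 315 s.
Track A: 176,400 × 315 × 3 × 1 = 166,698,000 bytes.
Track B: 31,250 × 315 × 1 × 1 = 9,843,750 bytes.
Track C: 144,000 × 315 × 3 × 1 = 136,080,000 bytes.
Track D: 16,000 × 315 × 1 × 2 = 10,080,000 bytes.
Total = 322,701,750 bytes = 307.75 MiB.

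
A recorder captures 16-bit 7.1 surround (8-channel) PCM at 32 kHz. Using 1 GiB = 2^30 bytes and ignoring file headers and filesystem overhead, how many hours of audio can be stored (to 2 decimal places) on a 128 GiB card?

Uncompressed byte rate = 32,000 × 2 × 8 = 512,000 bytes/s.
Capacity = 128 × 1,073,741,824 = 137,438,953,472 bytes.
137,438,953,472 / 512,000 ≈ 268435.46 s → 74.57 hours.

74.57 hours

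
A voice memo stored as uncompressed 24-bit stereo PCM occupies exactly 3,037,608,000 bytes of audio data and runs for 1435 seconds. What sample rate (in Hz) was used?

352,800 Hz

Bytes = sample_rate × seconds × bytes_per_sample × channels.
sample_rate = 3,037,608,000 / (1,435 × 3 × 2) = 3,037,608,000 / 8,610 = 352,800 Hz.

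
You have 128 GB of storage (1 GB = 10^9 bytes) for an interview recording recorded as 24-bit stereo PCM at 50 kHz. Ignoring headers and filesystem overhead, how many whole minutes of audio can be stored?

Uncompressed byte rate = 50,000 × 3 × 2 = 300,000 bytes/s.
Capacity = 128 × 1,000,000,000 = 128,000,000,000 bytes.
128,000,000,000 / 300,000 ≈ 426666.67 s → 7,111 minutes.

7,111 minutes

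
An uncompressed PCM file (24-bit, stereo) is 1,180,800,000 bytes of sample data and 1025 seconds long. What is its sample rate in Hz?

192,000 Hz

Bytes = sample_rate × seconds × bytes_per_sample × channels.
sample_rate = 1,180,800,000 / (1,025 × 3 × 2) = 1,180,800,000 / 6,150 = 192,000 Hz.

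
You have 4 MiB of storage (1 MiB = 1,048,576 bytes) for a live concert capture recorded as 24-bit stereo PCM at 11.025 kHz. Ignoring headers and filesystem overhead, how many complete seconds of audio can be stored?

63 seconds

Uncompressed byte rate = 11,025 × 3 × 2 = 66,150 bytes/s.
Capacity = 4 × 1,048,576 = 4,194,304 bytes.
4,194,304 / 66,150 ≈ 63.41 s → 63 seconds.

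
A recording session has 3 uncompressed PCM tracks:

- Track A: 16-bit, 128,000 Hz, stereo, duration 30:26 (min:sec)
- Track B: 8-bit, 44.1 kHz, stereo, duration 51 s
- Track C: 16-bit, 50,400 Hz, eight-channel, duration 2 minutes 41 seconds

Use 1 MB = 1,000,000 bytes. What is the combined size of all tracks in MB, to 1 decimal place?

1069.2 MB

Track A: 30:26 (min:sec) = 1,826 s; 128,000 × 1,826 × 2 × 2 = 934,912,000 bytes.
Track B: 44,100 × 51 × 1 × 2 = 4,498,200 bytes.
Track C: 2 minutes 41 seconds = 161 s; 50,400 × 161 × 2 × 8 = 129,830,400 bytes.
Total = 1,069,240,600 bytes = 1069.2 MB.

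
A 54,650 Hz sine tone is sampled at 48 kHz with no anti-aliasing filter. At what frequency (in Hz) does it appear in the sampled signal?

Nyquist = 48,000/2 = 24,000 Hz; 54,650 Hz exceeds it.
Alias = |54,650 − 1×48,000| = |54,650 − 48,000| = 6,650 Hz.

6,650 Hz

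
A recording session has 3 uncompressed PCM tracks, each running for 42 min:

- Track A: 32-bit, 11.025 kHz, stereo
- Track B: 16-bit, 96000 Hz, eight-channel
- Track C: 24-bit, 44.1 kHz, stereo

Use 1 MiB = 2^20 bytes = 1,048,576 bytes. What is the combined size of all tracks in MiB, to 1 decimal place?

4539.3 MiB

42 min = 2,520 s.
Track A: 11,025 × 2,520 × 4 × 2 = 222,264,000 bytes.
Track B: 96,000 × 2,520 × 2 × 8 = 3,870,720,000 bytes.
Track C: 44,100 × 2,520 × 3 × 2 = 666,792,000 bytes.
Total = 4,759,776,000 bytes = 4539.3 MiB.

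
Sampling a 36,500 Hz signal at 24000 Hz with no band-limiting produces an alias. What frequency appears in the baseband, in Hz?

11,500 Hz

Nyquist = 24,000/2 = 12,000 Hz; 36,500 Hz exceeds it.
Alias = |36,500 − 2×24,000| = |36,500 − 48,000| = 11,500 Hz.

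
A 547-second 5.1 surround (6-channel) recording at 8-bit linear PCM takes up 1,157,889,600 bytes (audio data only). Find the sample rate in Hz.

352,800 Hz

Bytes = sample_rate × seconds × bytes_per_sample × channels.
sample_rate = 1,157,889,600 / (547 × 1 × 6) = 1,157,889,600 / 3,282 = 352,800 Hz.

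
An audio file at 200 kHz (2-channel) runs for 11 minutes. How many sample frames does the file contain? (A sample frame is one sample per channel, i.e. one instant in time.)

132,000,000 sample frames

11 minutes = 660 s.
200,000 samples/s × 660 s = 132,000,000 frames.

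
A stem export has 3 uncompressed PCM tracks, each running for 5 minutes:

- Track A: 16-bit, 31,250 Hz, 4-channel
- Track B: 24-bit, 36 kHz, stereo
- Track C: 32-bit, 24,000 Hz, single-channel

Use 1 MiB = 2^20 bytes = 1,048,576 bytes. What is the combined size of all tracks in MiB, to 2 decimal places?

5 minutes = 300 s.
Track A: 31,250 × 300 × 2 × 4 = 75,000,000 bytes.
Track B: 36,000 × 300 × 3 × 2 = 64,800,000 bytes.
Track C: 24,000 × 300 × 4 × 1 = 28,800,000 bytes.
Total = 168,600,000 bytes = 160.79 MiB.

160.79 MiB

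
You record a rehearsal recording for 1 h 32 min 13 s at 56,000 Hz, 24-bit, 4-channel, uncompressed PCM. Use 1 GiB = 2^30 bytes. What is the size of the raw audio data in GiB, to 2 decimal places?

3.46 GiB

Duration = 1 h 32 min 13 s = 5,533 s.
Bytes = 56,000 samples/s × 5,533 s × 3 bytes/sample × 4 ch = 3,718,176,000 bytes.
3,718,176,000 / 1,073,741,824 = 3.46 GiB.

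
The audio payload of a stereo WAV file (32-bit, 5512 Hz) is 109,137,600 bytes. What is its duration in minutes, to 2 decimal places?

41.25 minutes

Byte rate = 5,512 × 4 × 2 = 44,096 bytes/s.
Duration = 109,137,600 / 44,096 = 2,475 s.
2,475 s / 60 = 41.25 minutes.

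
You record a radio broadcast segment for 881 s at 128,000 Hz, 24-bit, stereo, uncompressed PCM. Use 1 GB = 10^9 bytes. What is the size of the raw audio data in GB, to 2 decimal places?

0.68 GB

Bytes = 128,000 samples/s × 881 s × 3 bytes/sample × 2 ch = 676,608,000 bytes.
676,608,000 / 1,000,000,000 = 0.68 GB.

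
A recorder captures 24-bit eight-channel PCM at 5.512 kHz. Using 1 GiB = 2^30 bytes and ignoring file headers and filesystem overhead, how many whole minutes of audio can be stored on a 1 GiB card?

Uncompressed byte rate = 5,512 × 3 × 8 = 132,288 bytes/s.
Capacity = 1 × 1,073,741,824 = 1,073,741,824 bytes.
1,073,741,824 / 132,288 ≈ 8116.7 s → 135 minutes.

135 minutes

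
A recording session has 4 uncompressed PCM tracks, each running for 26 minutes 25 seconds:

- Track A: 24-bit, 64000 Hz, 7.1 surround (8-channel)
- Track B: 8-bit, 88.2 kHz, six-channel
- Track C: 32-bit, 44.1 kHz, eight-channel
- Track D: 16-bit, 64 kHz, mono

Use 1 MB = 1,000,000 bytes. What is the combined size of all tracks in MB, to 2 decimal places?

26 minutes 25 seconds = 1,585 s.
Track A: 64,000 × 1,585 × 3 × 8 = 2,434,560,000 bytes.
Track B: 88,200 × 1,585 × 1 × 6 = 838,782,000 bytes.
Track C: 44,100 × 1,585 × 4 × 8 = 2,236,752,000 bytes.
Track D: 64,000 × 1,585 × 2 × 1 = 202,880,000 bytes.
Total = 5,712,974,000 bytes = 5712.97 MB.

5712.97 MB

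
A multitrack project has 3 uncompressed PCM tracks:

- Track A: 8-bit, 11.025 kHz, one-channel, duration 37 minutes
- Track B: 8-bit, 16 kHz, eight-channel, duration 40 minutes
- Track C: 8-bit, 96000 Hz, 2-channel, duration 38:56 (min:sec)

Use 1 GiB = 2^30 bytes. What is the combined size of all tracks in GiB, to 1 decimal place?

0.7 GiB

Track A: 37 minutes = 2,220 s; 11,025 × 2,220 × 1 × 1 = 24,475,500 bytes.
Track B: 40 minutes = 2,400 s; 16,000 × 2,400 × 1 × 8 = 307,200,000 bytes.
Track C: 38:56 (min:sec) = 2,336 s; 96,000 × 2,336 × 1 × 2 = 448,512,000 bytes.
Total = 780,187,500 bytes = 0.7 GiB.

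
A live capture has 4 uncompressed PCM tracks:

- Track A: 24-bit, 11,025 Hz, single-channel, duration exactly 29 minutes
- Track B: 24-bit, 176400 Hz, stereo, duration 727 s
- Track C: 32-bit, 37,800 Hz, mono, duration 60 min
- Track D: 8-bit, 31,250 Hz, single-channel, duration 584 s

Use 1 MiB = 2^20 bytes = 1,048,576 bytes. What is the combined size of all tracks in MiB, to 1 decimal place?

1325.2 MiB

Track A: exactly 29 minutes = 1,740 s; 11,025 × 1,740 × 3 × 1 = 57,550,500 bytes.
Track B: 176,400 × 727 × 3 × 2 = 769,456,800 bytes.
Track C: 60 min = 3,600 s; 37,800 × 3,600 × 4 × 1 = 544,320,000 bytes.
Track D: 31,250 × 584 × 1 × 1 = 18,250,000 bytes.
Total = 1,389,577,300 bytes = 1325.2 MiB.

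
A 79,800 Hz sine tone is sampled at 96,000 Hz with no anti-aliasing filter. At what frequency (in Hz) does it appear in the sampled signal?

16,200 Hz

Nyquist = 96,000/2 = 48,000 Hz; 79,800 Hz exceeds it.
Alias = |79,800 − 1×96,000| = |79,800 − 96,000| = 16,200 Hz.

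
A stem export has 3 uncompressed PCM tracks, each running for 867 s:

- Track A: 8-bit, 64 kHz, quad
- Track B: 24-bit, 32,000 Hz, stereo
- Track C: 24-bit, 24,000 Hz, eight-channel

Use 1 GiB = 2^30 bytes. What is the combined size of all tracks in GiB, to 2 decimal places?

Track A: 64,000 × 867 × 1 × 4 = 221,952,000 bytes.
Track B: 32,000 × 867 × 3 × 2 = 166,464,000 bytes.
Track C: 24,000 × 867 × 3 × 8 = 499,392,000 bytes.
Total = 887,808,000 bytes = 0.83 GiB.

0.83 GiB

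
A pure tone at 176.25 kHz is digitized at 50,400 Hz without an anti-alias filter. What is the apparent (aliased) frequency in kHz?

Nyquist = 50,400/2 = 25,200 Hz; 176,250 Hz exceeds it.
Alias = |176,250 − 3×50,400| = |176,250 − 151,200| = 25,050 Hz = 25.05 kHz.

25.05 kHz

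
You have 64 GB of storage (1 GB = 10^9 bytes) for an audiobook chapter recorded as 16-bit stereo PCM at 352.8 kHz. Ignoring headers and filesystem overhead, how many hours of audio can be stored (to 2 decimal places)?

12.60 hours

Uncompressed byte rate = 352,800 × 2 × 2 = 1,411,200 bytes/s.
Capacity = 64 × 1,000,000,000 = 64,000,000,000 bytes.
64,000,000,000 / 1,411,200 ≈ 45351.47 s → 12.60 hours.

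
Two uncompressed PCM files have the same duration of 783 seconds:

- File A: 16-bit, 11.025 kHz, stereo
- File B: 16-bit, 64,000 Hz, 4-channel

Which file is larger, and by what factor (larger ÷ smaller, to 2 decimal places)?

File B, by a factor of 11.61

File A: 11,025 × 2 × 2 = 44,100 bytes/s.
File B: 64,000 × 2 × 4 = 512,000 bytes/s.
File B is larger; ratio = 400,896,000 / 34,530,300 = 11.61.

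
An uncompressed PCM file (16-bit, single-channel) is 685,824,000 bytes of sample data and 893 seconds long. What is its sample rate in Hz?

384,000 Hz

Bytes = sample_rate × seconds × bytes_per_sample × channels.
sample_rate = 685,824,000 / (893 × 2 × 1) = 685,824,000 / 1,786 = 384,000 Hz.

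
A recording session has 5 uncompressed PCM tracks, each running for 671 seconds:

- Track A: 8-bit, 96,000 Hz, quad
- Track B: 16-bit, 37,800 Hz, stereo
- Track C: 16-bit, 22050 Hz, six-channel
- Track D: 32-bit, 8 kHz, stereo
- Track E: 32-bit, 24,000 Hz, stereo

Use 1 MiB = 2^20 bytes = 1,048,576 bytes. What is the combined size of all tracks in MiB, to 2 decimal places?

Track A: 96,000 × 671 × 1 × 4 = 257,664,000 bytes.
Track B: 37,800 × 671 × 2 × 2 = 101,455,200 bytes.
Track C: 22,050 × 671 × 2 × 6 = 177,546,600 bytes.
Track D: 8,000 × 671 × 4 × 2 = 42,944,000 bytes.
Track E: 24,000 × 671 × 4 × 2 = 128,832,000 bytes.
Total = 708,441,800 bytes = 675.62 MiB.

675.62 MiB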